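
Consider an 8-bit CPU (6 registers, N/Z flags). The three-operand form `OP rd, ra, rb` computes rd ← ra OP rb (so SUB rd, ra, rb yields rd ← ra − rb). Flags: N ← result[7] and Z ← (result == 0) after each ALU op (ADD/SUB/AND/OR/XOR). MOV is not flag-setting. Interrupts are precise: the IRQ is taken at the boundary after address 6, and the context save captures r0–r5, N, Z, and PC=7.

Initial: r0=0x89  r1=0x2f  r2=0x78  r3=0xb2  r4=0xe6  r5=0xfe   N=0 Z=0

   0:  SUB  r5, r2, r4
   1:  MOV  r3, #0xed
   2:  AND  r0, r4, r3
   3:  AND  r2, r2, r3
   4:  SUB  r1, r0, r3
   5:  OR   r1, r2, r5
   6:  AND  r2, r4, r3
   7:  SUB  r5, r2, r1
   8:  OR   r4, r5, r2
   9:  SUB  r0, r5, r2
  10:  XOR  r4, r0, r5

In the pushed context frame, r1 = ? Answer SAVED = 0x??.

after  0: r0=0x89 r1=0x2f r2=0x78 r3=0xb2 r4=0xe6 r5=0x92  N=1 Z=0
after  1: r0=0x89 r1=0x2f r2=0x78 r3=0xed r4=0xe6 r5=0x92  N=1 Z=0
after  2: r0=0xe4 r1=0x2f r2=0x78 r3=0xed r4=0xe6 r5=0x92  N=1 Z=0
after  3: r0=0xe4 r1=0x2f r2=0x68 r3=0xed r4=0xe6 r5=0x92  N=0 Z=0
after  4: r0=0xe4 r1=0xf7 r2=0x68 r3=0xed r4=0xe6 r5=0x92  N=1 Z=0
after  5: r0=0xe4 r1=0xfa r2=0x68 r3=0xed r4=0xe6 r5=0x92  N=1 Z=0
after  6: r0=0xe4 r1=0xfa r2=0xe4 r3=0xed r4=0xe6 r5=0x92  N=1 Z=0
-- IRQ taken; context saved, return-PC = 7 --

SAVED = 0xfa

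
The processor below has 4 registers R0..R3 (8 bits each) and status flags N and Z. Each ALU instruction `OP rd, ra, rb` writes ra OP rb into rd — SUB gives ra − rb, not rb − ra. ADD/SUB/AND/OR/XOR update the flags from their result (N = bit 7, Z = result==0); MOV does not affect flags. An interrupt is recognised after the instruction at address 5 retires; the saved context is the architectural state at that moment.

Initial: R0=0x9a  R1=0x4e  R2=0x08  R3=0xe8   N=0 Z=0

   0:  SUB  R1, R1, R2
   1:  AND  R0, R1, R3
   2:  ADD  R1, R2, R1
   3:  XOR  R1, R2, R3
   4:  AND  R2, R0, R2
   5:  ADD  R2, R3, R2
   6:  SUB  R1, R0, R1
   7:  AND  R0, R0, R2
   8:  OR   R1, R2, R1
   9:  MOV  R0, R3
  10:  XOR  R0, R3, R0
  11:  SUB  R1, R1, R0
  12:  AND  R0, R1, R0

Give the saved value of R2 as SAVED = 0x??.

SAVED = 0xe8

after  0: R0=0x9a R1=0x46 R2=0x08 R3=0xe8  N=0 Z=0
after  1: R0=0x40 R1=0x46 R2=0x08 R3=0xe8  N=0 Z=0
after  2: R0=0x40 R1=0x4e R2=0x08 R3=0xe8  N=0 Z=0
after  3: R0=0x40 R1=0xe0 R2=0x08 R3=0xe8  N=1 Z=0
after  4: R0=0x40 R1=0xe0 R2=0x00 R3=0xe8  N=0 Z=1
after  5: R0=0x40 R1=0xe0 R2=0xe8 R3=0xe8  N=1 Z=0
-- IRQ taken; context saved, return-PC = 6 --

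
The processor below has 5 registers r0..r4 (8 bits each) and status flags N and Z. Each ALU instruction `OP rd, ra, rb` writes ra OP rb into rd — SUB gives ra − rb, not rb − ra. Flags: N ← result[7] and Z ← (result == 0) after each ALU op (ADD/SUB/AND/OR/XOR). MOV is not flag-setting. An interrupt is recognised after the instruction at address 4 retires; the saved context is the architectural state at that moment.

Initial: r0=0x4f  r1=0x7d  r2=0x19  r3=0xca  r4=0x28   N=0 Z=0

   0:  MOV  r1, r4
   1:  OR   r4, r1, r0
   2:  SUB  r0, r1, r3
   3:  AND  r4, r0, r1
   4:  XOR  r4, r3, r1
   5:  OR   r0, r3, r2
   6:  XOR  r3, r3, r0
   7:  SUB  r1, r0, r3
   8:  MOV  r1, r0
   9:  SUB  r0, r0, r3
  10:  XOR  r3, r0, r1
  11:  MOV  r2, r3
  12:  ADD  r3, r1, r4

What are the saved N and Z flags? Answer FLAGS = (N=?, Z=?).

FLAGS = (N=1, Z=0)

after  0: r0=0x4f r1=0x28 r2=0x19 r3=0xca r4=0x28  N=0 Z=0
after  1: r0=0x4f r1=0x28 r2=0x19 r3=0xca r4=0x6f  N=0 Z=0
after  2: r0=0x5e r1=0x28 r2=0x19 r3=0xca r4=0x6f  N=0 Z=0
after  3: r0=0x5e r1=0x28 r2=0x19 r3=0xca r4=0x08  N=0 Z=0
after  4: r0=0x5e r1=0x28 r2=0x19 r3=0xca r4=0xe2  N=1 Z=0
-- IRQ taken; context saved, return-PC = 5 --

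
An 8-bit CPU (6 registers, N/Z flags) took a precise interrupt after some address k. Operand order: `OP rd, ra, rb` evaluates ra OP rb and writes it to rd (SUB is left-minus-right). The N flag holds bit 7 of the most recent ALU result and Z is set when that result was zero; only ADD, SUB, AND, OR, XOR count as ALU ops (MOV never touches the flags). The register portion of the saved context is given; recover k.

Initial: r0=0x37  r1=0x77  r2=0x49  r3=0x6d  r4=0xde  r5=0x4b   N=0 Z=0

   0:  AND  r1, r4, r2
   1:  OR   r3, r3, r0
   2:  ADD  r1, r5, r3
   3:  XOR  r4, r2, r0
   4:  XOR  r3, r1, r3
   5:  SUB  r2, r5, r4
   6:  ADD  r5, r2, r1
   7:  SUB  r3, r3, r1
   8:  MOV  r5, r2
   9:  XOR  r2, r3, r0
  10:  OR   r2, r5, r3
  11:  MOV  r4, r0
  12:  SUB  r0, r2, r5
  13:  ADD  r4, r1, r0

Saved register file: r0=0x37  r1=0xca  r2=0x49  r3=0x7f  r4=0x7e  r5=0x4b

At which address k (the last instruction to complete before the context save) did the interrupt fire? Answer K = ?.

after  0: r0=0x37 r1=0x48 r2=0x49 r3=0x6d r4=0xde r5=0x4b  N=0 Z=0
after  1: r0=0x37 r1=0x48 r2=0x49 r3=0x7f r4=0xde r5=0x4b  N=0 Z=0
after  2: r0=0x37 r1=0xca r2=0x49 r3=0x7f r4=0xde r5=0x4b  N=1 Z=0
after  3: r0=0x37 r1=0xca r2=0x49 r3=0x7f r4=0x7e r5=0x4b  N=0 Z=0
-- IRQ taken; context saved, return-PC = 4 --

K = 3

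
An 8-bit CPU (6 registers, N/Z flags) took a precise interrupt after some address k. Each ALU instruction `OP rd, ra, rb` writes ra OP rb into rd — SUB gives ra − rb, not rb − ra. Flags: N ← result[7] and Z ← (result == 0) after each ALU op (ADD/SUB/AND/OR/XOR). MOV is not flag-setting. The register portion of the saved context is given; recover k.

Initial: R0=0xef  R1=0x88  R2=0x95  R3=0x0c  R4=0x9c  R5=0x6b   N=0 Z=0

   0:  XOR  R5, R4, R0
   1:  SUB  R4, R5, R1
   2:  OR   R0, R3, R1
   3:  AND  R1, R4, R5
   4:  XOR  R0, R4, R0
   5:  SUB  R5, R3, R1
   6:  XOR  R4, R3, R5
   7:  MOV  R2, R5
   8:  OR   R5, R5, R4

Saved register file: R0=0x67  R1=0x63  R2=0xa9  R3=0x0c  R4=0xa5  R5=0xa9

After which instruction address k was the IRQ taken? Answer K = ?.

K = 7

after  0: R0=0xef R1=0x88 R2=0x95 R3=0x0c R4=0x9c R5=0x73  N=0 Z=0
after  1: R0=0xef R1=0x88 R2=0x95 R3=0x0c R4=0xeb R5=0x73  N=1 Z=0
after  2: R0=0x8c R1=0x88 R2=0x95 R3=0x0c R4=0xeb R5=0x73  N=1 Z=0
after  3: R0=0x8c R1=0x63 R2=0x95 R3=0x0c R4=0xeb R5=0x73  N=0 Z=0
after  4: R0=0x67 R1=0x63 R2=0x95 R3=0x0c R4=0xeb R5=0x73  N=0 Z=0
after  5: R0=0x67 R1=0x63 R2=0x95 R3=0x0c R4=0xeb R5=0xa9  N=1 Z=0
after  6: R0=0x67 R1=0x63 R2=0x95 R3=0x0c R4=0xa5 R5=0xa9  N=1 Z=0
after  7: R0=0x67 R1=0x63 R2=0xa9 R3=0x0c R4=0xa5 R5=0xa9  N=1 Z=0
-- IRQ taken; context saved, return-PC = 8 --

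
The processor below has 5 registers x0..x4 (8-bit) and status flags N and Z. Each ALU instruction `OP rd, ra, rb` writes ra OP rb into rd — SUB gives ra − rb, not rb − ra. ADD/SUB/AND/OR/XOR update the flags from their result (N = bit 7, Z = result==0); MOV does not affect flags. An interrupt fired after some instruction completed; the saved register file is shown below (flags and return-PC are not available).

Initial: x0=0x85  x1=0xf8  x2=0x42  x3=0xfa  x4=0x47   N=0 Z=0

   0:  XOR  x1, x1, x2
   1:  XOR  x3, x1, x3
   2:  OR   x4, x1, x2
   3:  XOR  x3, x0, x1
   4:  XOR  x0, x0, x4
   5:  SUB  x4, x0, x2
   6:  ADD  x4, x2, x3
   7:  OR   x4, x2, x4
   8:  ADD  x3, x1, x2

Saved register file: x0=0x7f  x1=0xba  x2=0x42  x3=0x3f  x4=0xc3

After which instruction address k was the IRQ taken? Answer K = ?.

K = 7

after  0: x0=0x85 x1=0xba x2=0x42 x3=0xfa x4=0x47  N=1 Z=0
after  1: x0=0x85 x1=0xba x2=0x42 x3=0x40 x4=0x47  N=0 Z=0
after  2: x0=0x85 x1=0xba x2=0x42 x3=0x40 x4=0xfa  N=1 Z=0
after  3: x0=0x85 x1=0xba x2=0x42 x3=0x3f x4=0xfa  N=0 Z=0
after  4: x0=0x7f x1=0xba x2=0x42 x3=0x3f x4=0xfa  N=0 Z=0
after  5: x0=0x7f x1=0xba x2=0x42 x3=0x3f x4=0x3d  N=0 Z=0
after  6: x0=0x7f x1=0xba x2=0x42 x3=0x3f x4=0x81  N=1 Z=0
after  7: x0=0x7f x1=0xba x2=0x42 x3=0x3f x4=0xc3  N=1 Z=0
-- IRQ taken; context saved, return-PC = 8 --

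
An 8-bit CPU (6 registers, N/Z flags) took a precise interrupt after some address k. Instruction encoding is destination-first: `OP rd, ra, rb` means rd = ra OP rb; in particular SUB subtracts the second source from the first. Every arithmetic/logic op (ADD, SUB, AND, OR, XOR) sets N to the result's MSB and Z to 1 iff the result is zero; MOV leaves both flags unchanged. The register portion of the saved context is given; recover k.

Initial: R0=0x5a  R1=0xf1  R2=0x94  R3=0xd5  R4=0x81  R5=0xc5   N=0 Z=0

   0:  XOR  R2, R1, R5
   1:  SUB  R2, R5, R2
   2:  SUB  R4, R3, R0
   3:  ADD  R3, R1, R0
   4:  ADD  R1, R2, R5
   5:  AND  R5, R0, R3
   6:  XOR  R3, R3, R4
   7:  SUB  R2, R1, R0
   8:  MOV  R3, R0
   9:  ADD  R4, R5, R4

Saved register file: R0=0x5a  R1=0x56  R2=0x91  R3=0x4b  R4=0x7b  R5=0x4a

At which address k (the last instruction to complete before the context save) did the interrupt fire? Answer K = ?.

K = 5

after  0: R0=0x5a R1=0xf1 R2=0x34 R3=0xd5 R4=0x81 R5=0xc5  N=0 Z=0
after  1: R0=0x5a R1=0xf1 R2=0x91 R3=0xd5 R4=0x81 R5=0xc5  N=1 Z=0
after  2: R0=0x5a R1=0xf1 R2=0x91 R3=0xd5 R4=0x7b R5=0xc5  N=0 Z=0
after  3: R0=0x5a R1=0xf1 R2=0x91 R3=0x4b R4=0x7b R5=0xc5  N=0 Z=0
after  4: R0=0x5a R1=0x56 R2=0x91 R3=0x4b R4=0x7b R5=0xc5  N=0 Z=0
after  5: R0=0x5a R1=0x56 R2=0x91 R3=0x4b R4=0x7b R5=0x4a  N=0 Z=0
-- IRQ taken; context saved, return-PC = 6 --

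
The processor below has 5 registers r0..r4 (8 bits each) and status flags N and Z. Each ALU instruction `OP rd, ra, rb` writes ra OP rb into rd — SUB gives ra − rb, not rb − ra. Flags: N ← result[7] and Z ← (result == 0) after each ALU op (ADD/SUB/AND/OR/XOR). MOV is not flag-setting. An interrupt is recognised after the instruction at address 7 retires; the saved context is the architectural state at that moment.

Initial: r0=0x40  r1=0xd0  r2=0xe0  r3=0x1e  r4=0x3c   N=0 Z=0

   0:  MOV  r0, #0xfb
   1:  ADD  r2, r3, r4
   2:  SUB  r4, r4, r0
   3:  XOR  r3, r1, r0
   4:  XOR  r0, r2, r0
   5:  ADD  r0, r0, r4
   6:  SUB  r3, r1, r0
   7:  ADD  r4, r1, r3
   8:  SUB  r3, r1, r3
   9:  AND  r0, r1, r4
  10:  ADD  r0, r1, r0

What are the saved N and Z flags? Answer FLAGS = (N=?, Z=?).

after  0: r0=0xfb r1=0xd0 r2=0xe0 r3=0x1e r4=0x3c  N=0 Z=0
after  1: r0=0xfb r1=0xd0 r2=0x5a r3=0x1e r4=0x3c  N=0 Z=0
after  2: r0=0xfb r1=0xd0 r2=0x5a r3=0x1e r4=0x41  N=0 Z=0
after  3: r0=0xfb r1=0xd0 r2=0x5a r3=0x2b r4=0x41  N=0 Z=0
after  4: r0=0xa1 r1=0xd0 r2=0x5a r3=0x2b r4=0x41  N=1 Z=0
after  5: r0=0xe2 r1=0xd0 r2=0x5a r3=0x2b r4=0x41  N=1 Z=0
after  6: r0=0xe2 r1=0xd0 r2=0x5a r3=0xee r4=0x41  N=1 Z=0
after  7: r0=0xe2 r1=0xd0 r2=0x5a r3=0xee r4=0xbe  N=1 Z=0
-- IRQ taken; context saved, return-PC = 8 --

FLAGS = (N=1, Z=0)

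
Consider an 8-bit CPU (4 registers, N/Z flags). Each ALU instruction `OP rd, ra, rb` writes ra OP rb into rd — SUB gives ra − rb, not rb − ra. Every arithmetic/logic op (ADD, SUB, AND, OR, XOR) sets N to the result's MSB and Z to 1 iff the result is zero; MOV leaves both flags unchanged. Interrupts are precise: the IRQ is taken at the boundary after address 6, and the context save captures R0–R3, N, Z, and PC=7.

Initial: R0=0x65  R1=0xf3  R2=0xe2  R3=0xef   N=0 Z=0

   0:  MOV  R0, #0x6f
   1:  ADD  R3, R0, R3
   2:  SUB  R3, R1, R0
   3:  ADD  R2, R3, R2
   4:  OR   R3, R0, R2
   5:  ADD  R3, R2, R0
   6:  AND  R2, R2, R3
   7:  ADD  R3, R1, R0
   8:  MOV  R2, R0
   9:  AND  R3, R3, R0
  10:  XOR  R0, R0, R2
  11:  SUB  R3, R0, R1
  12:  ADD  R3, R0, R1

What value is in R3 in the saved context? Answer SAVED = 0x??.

SAVED = 0xd5

after  0: R0=0x6f R1=0xf3 R2=0xe2 R3=0xef  N=0 Z=0
after  1: R0=0x6f R1=0xf3 R2=0xe2 R3=0x5e  N=0 Z=0
after  2: R0=0x6f R1=0xf3 R2=0xe2 R3=0x84  N=1 Z=0
after  3: R0=0x6f R1=0xf3 R2=0x66 R3=0x84  N=0 Z=0
after  4: R0=0x6f R1=0xf3 R2=0x66 R3=0x6f  N=0 Z=0
after  5: R0=0x6f R1=0xf3 R2=0x66 R3=0xd5  N=1 Z=0
after  6: R0=0x6f R1=0xf3 R2=0x44 R3=0xd5  N=0 Z=0
-- IRQ taken; context saved, return-PC = 7 --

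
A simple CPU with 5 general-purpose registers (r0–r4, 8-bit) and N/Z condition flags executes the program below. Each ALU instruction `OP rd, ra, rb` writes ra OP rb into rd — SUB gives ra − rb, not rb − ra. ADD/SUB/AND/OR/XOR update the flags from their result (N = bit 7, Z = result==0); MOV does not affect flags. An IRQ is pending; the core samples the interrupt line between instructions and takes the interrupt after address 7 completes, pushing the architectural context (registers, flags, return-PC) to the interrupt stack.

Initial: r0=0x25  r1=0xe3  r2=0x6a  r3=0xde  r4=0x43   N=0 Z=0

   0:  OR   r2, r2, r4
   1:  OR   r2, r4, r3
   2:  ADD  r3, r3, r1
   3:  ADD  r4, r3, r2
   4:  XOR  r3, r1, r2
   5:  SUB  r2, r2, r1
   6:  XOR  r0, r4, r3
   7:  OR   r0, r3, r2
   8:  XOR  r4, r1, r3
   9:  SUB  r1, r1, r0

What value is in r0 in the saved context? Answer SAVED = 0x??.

after  0: r0=0x25 r1=0xe3 r2=0x6b r3=0xde r4=0x43  N=0 Z=0
after  1: r0=0x25 r1=0xe3 r2=0xdf r3=0xde r4=0x43  N=1 Z=0
after  2: r0=0x25 r1=0xe3 r2=0xdf r3=0xc1 r4=0x43  N=1 Z=0
after  3: r0=0x25 r1=0xe3 r2=0xdf r3=0xc1 r4=0xa0  N=1 Z=0
after  4: r0=0x25 r1=0xe3 r2=0xdf r3=0x3c r4=0xa0  N=0 Z=0
after  5: r0=0x25 r1=0xe3 r2=0xfc r3=0x3c r4=0xa0  N=1 Z=0
after  6: r0=0x9c r1=0xe3 r2=0xfc r3=0x3c r4=0xa0  N=1 Z=0
after  7: r0=0xfc r1=0xe3 r2=0xfc r3=0x3c r4=0xa0  N=1 Z=0
-- IRQ taken; context saved, return-PC = 8 --

SAVED = 0xfc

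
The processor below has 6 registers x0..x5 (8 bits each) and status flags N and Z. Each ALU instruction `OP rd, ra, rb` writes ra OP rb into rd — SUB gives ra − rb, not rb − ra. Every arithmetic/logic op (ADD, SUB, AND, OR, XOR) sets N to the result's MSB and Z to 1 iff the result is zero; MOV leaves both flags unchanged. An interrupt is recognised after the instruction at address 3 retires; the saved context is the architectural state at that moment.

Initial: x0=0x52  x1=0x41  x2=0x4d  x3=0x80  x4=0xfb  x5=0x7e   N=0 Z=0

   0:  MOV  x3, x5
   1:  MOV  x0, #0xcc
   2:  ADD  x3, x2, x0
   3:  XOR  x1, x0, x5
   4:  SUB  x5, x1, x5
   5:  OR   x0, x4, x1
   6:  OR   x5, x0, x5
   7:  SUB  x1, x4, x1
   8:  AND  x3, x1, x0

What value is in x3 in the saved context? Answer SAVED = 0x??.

SAVED = 0x19

after  0: x0=0x52 x1=0x41 x2=0x4d x3=0x7e x4=0xfb x5=0x7e  N=0 Z=0
after  1: x0=0xcc x1=0x41 x2=0x4d x3=0x7e x4=0xfb x5=0x7e  N=0 Z=0
after  2: x0=0xcc x1=0x41 x2=0x4d x3=0x19 x4=0xfb x5=0x7e  N=0 Z=0
after  3: x0=0xcc x1=0xb2 x2=0x4d x3=0x19 x4=0xfb x5=0x7e  N=1 Z=0
-- IRQ taken; context saved, return-PC = 4 --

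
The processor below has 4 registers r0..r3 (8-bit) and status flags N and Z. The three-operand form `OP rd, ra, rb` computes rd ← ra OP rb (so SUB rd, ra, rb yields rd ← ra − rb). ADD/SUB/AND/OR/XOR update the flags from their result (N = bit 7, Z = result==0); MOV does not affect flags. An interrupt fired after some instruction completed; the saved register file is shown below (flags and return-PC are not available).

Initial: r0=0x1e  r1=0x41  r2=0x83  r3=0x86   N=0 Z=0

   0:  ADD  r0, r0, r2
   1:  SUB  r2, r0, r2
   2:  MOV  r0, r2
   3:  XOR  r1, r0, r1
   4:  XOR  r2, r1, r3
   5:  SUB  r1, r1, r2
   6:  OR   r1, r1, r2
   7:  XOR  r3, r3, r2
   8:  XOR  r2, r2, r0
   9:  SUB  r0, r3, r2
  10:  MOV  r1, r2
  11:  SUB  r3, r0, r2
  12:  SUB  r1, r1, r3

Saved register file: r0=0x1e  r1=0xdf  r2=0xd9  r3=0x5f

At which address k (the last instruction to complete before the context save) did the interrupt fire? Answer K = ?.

K = 7

after  0: r0=0xa1 r1=0x41 r2=0x83 r3=0x86  N=1 Z=0
after  1: r0=0xa1 r1=0x41 r2=0x1e r3=0x86  N=0 Z=0
after  2: r0=0x1e r1=0x41 r2=0x1e r3=0x86  N=0 Z=0
after  3: r0=0x1e r1=0x5f r2=0x1e r3=0x86  N=0 Z=0
after  4: r0=0x1e r1=0x5f r2=0xd9 r3=0x86  N=1 Z=0
after  5: r0=0x1e r1=0x86 r2=0xd9 r3=0x86  N=1 Z=0
after  6: r0=0x1e r1=0xdf r2=0xd9 r3=0x86  N=1 Z=0
after  7: r0=0x1e r1=0xdf r2=0xd9 r3=0x5f  N=0 Z=0
-- IRQ taken; context saved, return-PC = 8 --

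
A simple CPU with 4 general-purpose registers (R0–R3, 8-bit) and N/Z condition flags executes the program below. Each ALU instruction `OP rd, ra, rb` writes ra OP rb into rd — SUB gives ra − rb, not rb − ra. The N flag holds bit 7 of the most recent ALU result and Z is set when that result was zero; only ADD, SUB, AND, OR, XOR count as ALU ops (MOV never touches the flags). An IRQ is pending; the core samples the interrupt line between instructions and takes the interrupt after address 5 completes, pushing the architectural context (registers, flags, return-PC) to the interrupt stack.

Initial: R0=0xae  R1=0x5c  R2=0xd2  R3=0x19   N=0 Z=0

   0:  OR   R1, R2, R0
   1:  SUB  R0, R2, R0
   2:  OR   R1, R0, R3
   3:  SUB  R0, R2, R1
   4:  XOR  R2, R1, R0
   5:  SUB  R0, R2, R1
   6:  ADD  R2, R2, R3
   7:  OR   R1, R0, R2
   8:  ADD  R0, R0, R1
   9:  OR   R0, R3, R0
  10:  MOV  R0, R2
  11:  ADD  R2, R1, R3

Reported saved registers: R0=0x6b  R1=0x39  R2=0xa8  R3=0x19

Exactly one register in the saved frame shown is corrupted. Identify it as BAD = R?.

after  0: R0=0xae R1=0xfe R2=0xd2 R3=0x19  N=1 Z=0
after  1: R0=0x24 R1=0xfe R2=0xd2 R3=0x19  N=0 Z=0
after  2: R0=0x24 R1=0x3d R2=0xd2 R3=0x19  N=0 Z=0
after  3: R0=0x95 R1=0x3d R2=0xd2 R3=0x19  N=1 Z=0
after  4: R0=0x95 R1=0x3d R2=0xa8 R3=0x19  N=1 Z=0
after  5: R0=0x6b R1=0x3d R2=0xa8 R3=0x19  N=0 Z=0
-- IRQ taken; context saved, return-PC = 6 --
mismatch: R1: reported 0x39 vs actual 0x3d

BAD = R1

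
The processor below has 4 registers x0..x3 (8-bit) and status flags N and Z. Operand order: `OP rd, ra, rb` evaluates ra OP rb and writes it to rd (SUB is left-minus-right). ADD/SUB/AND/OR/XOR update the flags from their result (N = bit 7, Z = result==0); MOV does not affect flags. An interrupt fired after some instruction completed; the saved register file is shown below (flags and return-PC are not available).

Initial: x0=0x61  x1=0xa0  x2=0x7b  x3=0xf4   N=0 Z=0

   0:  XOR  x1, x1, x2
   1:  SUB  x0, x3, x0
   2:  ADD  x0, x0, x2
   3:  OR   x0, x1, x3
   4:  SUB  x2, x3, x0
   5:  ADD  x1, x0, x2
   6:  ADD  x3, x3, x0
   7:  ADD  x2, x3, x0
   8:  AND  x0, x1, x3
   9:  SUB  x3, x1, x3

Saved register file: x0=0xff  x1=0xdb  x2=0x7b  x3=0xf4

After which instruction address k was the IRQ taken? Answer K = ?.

after  0: x0=0x61 x1=0xdb x2=0x7b x3=0xf4  N=1 Z=0
after  1: x0=0x93 x1=0xdb x2=0x7b x3=0xf4  N=1 Z=0
after  2: x0=0x0e x1=0xdb x2=0x7b x3=0xf4  N=0 Z=0
after  3: x0=0xff x1=0xdb x2=0x7b x3=0xf4  N=1 Z=0
-- IRQ taken; context saved, return-PC = 4 --

K = 3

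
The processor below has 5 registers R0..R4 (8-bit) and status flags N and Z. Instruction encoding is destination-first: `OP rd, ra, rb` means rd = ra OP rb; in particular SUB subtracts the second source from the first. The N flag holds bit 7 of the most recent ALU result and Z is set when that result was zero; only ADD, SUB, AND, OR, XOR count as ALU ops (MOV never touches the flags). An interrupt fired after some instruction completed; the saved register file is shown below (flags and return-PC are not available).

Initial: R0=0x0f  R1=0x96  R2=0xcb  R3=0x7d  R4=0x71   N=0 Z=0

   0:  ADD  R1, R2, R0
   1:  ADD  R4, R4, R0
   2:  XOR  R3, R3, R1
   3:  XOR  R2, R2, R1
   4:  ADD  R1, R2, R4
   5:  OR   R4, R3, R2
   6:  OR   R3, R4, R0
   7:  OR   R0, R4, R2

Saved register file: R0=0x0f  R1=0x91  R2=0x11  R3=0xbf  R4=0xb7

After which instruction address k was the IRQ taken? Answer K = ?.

after  0: R0=0x0f R1=0xda R2=0xcb R3=0x7d R4=0x71  N=1 Z=0
after  1: R0=0x0f R1=0xda R2=0xcb R3=0x7d R4=0x80  N=1 Z=0
after  2: R0=0x0f R1=0xda R2=0xcb R3=0xa7 R4=0x80  N=1 Z=0
after  3: R0=0x0f R1=0xda R2=0x11 R3=0xa7 R4=0x80  N=0 Z=0
after  4: R0=0x0f R1=0x91 R2=0x11 R3=0xa7 R4=0x80  N=1 Z=0
after  5: R0=0x0f R1=0x91 R2=0x11 R3=0xa7 R4=0xb7  N=1 Z=0
after  6: R0=0x0f R1=0x91 R2=0x11 R3=0xbf R4=0xb7  N=1 Z=0
-- IRQ taken; context saved, return-PC = 7 --

K = 6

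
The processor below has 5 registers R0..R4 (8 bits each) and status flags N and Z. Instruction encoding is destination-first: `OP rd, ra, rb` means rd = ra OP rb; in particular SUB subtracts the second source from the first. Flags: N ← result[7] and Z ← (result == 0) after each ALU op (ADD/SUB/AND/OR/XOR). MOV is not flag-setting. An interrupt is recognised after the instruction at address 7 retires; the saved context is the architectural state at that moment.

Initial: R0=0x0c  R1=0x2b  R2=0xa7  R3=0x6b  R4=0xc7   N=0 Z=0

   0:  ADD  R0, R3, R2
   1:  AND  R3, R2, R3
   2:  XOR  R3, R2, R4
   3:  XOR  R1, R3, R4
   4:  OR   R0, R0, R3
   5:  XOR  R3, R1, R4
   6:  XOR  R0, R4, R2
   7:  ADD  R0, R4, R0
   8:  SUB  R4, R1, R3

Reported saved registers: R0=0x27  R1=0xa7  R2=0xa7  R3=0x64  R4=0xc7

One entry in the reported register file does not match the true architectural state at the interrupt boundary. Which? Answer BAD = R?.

after  0: R0=0x12 R1=0x2b R2=0xa7 R3=0x6b R4=0xc7  N=0 Z=0
after  1: R0=0x12 R1=0x2b R2=0xa7 R3=0x23 R4=0xc7  N=0 Z=0
after  2: R0=0x12 R1=0x2b R2=0xa7 R3=0x60 R4=0xc7  N=0 Z=0
after  3: R0=0x12 R1=0xa7 R2=0xa7 R3=0x60 R4=0xc7  N=1 Z=0
after  4: R0=0x72 R1=0xa7 R2=0xa7 R3=0x60 R4=0xc7  N=0 Z=0
after  5: R0=0x72 R1=0xa7 R2=0xa7 R3=0x60 R4=0xc7  N=0 Z=0
after  6: R0=0x60 R1=0xa7 R2=0xa7 R3=0x60 R4=0xc7  N=0 Z=0
after  7: R0=0x27 R1=0xa7 R2=0xa7 R3=0x60 R4=0xc7  N=0 Z=0
-- IRQ taken; context saved, return-PC = 8 --
mismatch: R3: reported 0x64 vs actual 0x60

BAD = R3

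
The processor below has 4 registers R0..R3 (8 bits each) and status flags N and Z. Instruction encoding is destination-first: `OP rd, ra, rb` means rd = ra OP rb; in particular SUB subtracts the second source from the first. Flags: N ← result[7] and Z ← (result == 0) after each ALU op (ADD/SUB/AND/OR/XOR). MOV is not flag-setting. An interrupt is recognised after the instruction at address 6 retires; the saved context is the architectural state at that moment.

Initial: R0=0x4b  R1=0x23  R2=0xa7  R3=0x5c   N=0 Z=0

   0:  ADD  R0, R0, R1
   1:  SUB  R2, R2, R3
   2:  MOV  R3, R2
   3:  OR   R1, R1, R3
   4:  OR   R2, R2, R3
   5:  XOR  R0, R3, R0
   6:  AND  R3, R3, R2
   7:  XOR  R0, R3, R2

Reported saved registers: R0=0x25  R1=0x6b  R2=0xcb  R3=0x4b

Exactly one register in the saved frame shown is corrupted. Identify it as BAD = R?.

BAD = R2

after  0: R0=0x6e R1=0x23 R2=0xa7 R3=0x5c  N=0 Z=0
after  1: R0=0x6e R1=0x23 R2=0x4b R3=0x5c  N=0 Z=0
after  2: R0=0x6e R1=0x23 R2=0x4b R3=0x4b  N=0 Z=0
after  3: R0=0x6e R1=0x6b R2=0x4b R3=0x4b  N=0 Z=0
after  4: R0=0x6e R1=0x6b R2=0x4b R3=0x4b  N=0 Z=0
after  5: R0=0x25 R1=0x6b R2=0x4b R3=0x4b  N=0 Z=0
after  6: R0=0x25 R1=0x6b R2=0x4b R3=0x4b  N=0 Z=0
-- IRQ taken; context saved, return-PC = 7 --
mismatch: R2: reported 0xcb vs actual 0x4b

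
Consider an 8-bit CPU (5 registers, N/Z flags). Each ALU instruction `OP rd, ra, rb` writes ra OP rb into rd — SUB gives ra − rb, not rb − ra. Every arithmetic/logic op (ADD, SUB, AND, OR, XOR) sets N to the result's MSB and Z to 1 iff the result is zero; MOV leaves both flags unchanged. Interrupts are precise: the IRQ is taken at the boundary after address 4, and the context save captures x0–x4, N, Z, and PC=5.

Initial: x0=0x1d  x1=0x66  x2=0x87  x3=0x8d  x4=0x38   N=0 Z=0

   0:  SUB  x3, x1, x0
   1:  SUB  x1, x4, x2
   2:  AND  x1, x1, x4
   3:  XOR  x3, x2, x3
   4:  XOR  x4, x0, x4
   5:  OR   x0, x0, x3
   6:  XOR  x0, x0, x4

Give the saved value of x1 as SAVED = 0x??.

SAVED = 0x30

after  0: x0=0x1d x1=0x66 x2=0x87 x3=0x49 x4=0x38  N=0 Z=0
after  1: x0=0x1d x1=0xb1 x2=0x87 x3=0x49 x4=0x38  N=1 Z=0
after  2: x0=0x1d x1=0x30 x2=0x87 x3=0x49 x4=0x38  N=0 Z=0
after  3: x0=0x1d x1=0x30 x2=0x87 x3=0xce x4=0x38  N=1 Z=0
after  4: x0=0x1d x1=0x30 x2=0x87 x3=0xce x4=0x25  N=0 Z=0
-- IRQ taken; context saved, return-PC = 5 --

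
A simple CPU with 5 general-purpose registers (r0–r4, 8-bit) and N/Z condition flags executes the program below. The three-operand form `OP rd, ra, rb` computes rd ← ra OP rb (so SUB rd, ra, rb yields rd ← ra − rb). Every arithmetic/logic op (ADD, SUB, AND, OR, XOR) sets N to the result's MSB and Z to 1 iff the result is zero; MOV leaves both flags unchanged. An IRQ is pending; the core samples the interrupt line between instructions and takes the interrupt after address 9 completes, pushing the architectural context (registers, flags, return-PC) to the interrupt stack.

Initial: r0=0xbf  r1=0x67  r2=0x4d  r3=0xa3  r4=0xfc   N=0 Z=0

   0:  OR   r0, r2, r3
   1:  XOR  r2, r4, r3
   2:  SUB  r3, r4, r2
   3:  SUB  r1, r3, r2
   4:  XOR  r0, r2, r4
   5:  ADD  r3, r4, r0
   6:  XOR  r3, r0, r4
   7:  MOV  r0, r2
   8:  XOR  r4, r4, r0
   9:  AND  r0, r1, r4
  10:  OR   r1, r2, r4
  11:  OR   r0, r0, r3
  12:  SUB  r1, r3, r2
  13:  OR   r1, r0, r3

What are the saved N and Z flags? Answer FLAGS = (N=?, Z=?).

after  0: r0=0xef r1=0x67 r2=0x4d r3=0xa3 r4=0xfc  N=1 Z=0
after  1: r0=0xef r1=0x67 r2=0x5f r3=0xa3 r4=0xfc  N=0 Z=0
after  2: r0=0xef r1=0x67 r2=0x5f r3=0x9d r4=0xfc  N=1 Z=0
after  3: r0=0xef r1=0x3e r2=0x5f r3=0x9d r4=0xfc  N=0 Z=0
after  4: r0=0xa3 r1=0x3e r2=0x5f r3=0x9d r4=0xfc  N=1 Z=0
after  5: r0=0xa3 r1=0x3e r2=0x5f r3=0x9f r4=0xfc  N=1 Z=0
after  6: r0=0xa3 r1=0x3e r2=0x5f r3=0x5f r4=0xfc  N=0 Z=0
after  7: r0=0x5f r1=0x3e r2=0x5f r3=0x5f r4=0xfc  N=0 Z=0
after  8: r0=0x5f r1=0x3e r2=0x5f r3=0x5f r4=0xa3  N=1 Z=0
after  9: r0=0x22 r1=0x3e r2=0x5f r3=0x5f r4=0xa3  N=0 Z=0
-- IRQ taken; context saved, return-PC = 10 --

FLAGS = (N=0, Z=0)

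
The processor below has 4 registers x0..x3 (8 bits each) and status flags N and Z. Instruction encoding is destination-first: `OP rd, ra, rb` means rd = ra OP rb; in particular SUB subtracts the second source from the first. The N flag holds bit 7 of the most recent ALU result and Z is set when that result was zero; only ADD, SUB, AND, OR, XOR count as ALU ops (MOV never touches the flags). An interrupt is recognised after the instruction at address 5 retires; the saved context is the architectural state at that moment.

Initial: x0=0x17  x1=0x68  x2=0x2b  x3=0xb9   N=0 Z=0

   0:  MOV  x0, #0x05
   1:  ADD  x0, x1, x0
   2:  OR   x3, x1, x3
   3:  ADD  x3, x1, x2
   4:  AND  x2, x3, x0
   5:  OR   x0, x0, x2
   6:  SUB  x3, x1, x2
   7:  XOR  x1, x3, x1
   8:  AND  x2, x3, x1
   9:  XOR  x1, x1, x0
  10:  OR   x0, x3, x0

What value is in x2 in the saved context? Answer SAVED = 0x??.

SAVED = 0x01

after  0: x0=0x05 x1=0x68 x2=0x2b x3=0xb9  N=0 Z=0
after  1: x0=0x6d x1=0x68 x2=0x2b x3=0xb9  N=0 Z=0
after  2: x0=0x6d x1=0x68 x2=0x2b x3=0xf9  N=1 Z=0
after  3: x0=0x6d x1=0x68 x2=0x2b x3=0x93  N=1 Z=0
after  4: x0=0x6d x1=0x68 x2=0x01 x3=0x93  N=0 Z=0
after  5: x0=0x6d x1=0x68 x2=0x01 x3=0x93  N=0 Z=0
-- IRQ taken; context saved, return-PC = 6 --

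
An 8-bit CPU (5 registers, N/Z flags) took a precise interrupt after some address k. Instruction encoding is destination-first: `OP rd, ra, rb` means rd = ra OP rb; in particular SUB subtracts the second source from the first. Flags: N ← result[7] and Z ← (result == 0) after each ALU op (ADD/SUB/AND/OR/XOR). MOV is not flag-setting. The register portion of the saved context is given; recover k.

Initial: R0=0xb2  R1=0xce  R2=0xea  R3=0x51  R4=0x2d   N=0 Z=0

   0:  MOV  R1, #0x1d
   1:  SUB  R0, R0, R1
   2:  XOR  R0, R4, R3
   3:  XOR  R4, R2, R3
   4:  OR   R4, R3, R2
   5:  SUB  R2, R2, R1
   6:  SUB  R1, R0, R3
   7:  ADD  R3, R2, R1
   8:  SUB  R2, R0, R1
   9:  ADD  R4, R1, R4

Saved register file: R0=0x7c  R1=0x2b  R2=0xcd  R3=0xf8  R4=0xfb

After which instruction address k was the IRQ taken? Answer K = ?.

K = 7

after  0: R0=0xb2 R1=0x1d R2=0xea R3=0x51 R4=0x2d  N=0 Z=0
after  1: R0=0x95 R1=0x1d R2=0xea R3=0x51 R4=0x2d  N=1 Z=0
after  2: R0=0x7c R1=0x1d R2=0xea R3=0x51 R4=0x2d  N=0 Z=0
after  3: R0=0x7c R1=0x1d R2=0xea R3=0x51 R4=0xbb  N=1 Z=0
after  4: R0=0x7c R1=0x1d R2=0xea R3=0x51 R4=0xfb  N=1 Z=0
after  5: R0=0x7c R1=0x1d R2=0xcd R3=0x51 R4=0xfb  N=1 Z=0
after  6: R0=0x7c R1=0x2b R2=0xcd R3=0x51 R4=0xfb  N=0 Z=0
after  7: R0=0x7c R1=0x2b R2=0xcd R3=0xf8 R4=0xfb  N=1 Z=0
-- IRQ taken; context saved, return-PC = 8 --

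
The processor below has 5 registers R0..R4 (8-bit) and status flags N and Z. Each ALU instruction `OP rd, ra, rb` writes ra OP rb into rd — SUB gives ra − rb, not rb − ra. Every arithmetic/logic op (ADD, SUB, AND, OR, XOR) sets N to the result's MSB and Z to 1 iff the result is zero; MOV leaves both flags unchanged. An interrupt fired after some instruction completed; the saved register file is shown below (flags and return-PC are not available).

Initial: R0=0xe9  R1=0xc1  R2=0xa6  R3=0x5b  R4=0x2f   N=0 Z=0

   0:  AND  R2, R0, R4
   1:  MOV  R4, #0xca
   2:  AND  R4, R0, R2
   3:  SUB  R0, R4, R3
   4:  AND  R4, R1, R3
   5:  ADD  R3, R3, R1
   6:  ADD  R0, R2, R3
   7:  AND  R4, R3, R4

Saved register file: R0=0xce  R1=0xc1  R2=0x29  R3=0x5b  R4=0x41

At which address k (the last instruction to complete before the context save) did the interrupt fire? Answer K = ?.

after  0: R0=0xe9 R1=0xc1 R2=0x29 R3=0x5b R4=0x2f  N=0 Z=0
after  1: R0=0xe9 R1=0xc1 R2=0x29 R3=0x5b R4=0xca  N=0 Z=0
after  2: R0=0xe9 R1=0xc1 R2=0x29 R3=0x5b R4=0x29  N=0 Z=0
after  3: R0=0xce R1=0xc1 R2=0x29 R3=0x5b R4=0x29  N=1 Z=0
after  4: R0=0xce R1=0xc1 R2=0x29 R3=0x5b R4=0x41  N=0 Z=0
-- IRQ taken; context saved, return-PC = 5 --

K = 4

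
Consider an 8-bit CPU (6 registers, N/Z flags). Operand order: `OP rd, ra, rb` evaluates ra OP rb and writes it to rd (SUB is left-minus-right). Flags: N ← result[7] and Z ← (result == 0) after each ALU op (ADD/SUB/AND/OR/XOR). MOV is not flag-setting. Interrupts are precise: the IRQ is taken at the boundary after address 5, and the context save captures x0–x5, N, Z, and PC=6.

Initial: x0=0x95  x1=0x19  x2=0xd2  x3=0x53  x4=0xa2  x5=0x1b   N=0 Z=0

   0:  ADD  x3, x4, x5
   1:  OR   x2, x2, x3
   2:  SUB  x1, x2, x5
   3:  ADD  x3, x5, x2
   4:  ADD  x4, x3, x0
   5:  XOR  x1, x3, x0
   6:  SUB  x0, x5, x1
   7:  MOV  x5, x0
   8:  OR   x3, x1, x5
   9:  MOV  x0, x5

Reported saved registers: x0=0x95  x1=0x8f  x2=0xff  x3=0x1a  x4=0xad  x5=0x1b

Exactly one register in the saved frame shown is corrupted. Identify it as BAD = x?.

after  0: x0=0x95 x1=0x19 x2=0xd2 x3=0xbd x4=0xa2 x5=0x1b  N=1 Z=0
after  1: x0=0x95 x1=0x19 x2=0xff x3=0xbd x4=0xa2 x5=0x1b  N=1 Z=0
after  2: x0=0x95 x1=0xe4 x2=0xff x3=0xbd x4=0xa2 x5=0x1b  N=1 Z=0
after  3: x0=0x95 x1=0xe4 x2=0xff x3=0x1a x4=0xa2 x5=0x1b  N=0 Z=0
after  4: x0=0x95 x1=0xe4 x2=0xff x3=0x1a x4=0xaf x5=0x1b  N=1 Z=0
after  5: x0=0x95 x1=0x8f x2=0xff x3=0x1a x4=0xaf x5=0x1b  N=1 Z=0
-- IRQ taken; context saved, return-PC = 6 --
mismatch: x4: reported 0xad vs actual 0xaf

BAD = x4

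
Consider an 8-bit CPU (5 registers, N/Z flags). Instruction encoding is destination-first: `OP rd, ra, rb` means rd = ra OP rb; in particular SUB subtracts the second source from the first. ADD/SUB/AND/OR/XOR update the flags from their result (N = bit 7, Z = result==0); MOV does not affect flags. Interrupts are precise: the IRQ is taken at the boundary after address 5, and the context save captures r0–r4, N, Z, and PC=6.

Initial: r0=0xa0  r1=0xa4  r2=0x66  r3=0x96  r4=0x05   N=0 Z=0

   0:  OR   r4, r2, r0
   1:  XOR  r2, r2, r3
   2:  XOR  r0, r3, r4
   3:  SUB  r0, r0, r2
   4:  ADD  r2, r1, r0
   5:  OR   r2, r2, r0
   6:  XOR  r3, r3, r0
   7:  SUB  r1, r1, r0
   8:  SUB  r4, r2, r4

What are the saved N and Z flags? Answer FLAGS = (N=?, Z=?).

after  0: r0=0xa0 r1=0xa4 r2=0x66 r3=0x96 r4=0xe6  N=1 Z=0
after  1: r0=0xa0 r1=0xa4 r2=0xf0 r3=0x96 r4=0xe6  N=1 Z=0
after  2: r0=0x70 r1=0xa4 r2=0xf0 r3=0x96 r4=0xe6  N=0 Z=0
after  3: r0=0x80 r1=0xa4 r2=0xf0 r3=0x96 r4=0xe6  N=1 Z=0
after  4: r0=0x80 r1=0xa4 r2=0x24 r3=0x96 r4=0xe6  N=0 Z=0
after  5: r0=0x80 r1=0xa4 r2=0xa4 r3=0x96 r4=0xe6  N=1 Z=0
-- IRQ taken; context saved, return-PC = 6 --

FLAGS = (N=1, Z=0)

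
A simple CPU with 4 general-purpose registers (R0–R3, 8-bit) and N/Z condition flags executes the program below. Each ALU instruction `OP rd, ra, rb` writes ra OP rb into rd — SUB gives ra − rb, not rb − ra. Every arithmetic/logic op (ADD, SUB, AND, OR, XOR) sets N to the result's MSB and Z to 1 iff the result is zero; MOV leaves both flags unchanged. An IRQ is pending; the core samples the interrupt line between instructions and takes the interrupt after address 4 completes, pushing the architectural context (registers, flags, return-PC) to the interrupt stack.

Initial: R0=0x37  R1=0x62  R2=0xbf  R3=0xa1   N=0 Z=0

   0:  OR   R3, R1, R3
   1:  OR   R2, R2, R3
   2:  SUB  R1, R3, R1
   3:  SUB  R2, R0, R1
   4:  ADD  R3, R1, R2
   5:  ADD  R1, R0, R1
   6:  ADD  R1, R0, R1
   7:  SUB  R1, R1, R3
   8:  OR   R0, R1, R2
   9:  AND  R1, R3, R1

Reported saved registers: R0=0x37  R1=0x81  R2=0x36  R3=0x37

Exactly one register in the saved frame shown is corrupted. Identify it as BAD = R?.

after  0: R0=0x37 R1=0x62 R2=0xbf R3=0xe3  N=1 Z=0
after  1: R0=0x37 R1=0x62 R2=0xff R3=0xe3  N=1 Z=0
after  2: R0=0x37 R1=0x81 R2=0xff R3=0xe3  N=1 Z=0
after  3: R0=0x37 R1=0x81 R2=0xb6 R3=0xe3  N=1 Z=0
after  4: R0=0x37 R1=0x81 R2=0xb6 R3=0x37  N=0 Z=0
-- IRQ taken; context saved, return-PC = 5 --
mismatch: R2: reported 0x36 vs actual 0xb6

BAD = R2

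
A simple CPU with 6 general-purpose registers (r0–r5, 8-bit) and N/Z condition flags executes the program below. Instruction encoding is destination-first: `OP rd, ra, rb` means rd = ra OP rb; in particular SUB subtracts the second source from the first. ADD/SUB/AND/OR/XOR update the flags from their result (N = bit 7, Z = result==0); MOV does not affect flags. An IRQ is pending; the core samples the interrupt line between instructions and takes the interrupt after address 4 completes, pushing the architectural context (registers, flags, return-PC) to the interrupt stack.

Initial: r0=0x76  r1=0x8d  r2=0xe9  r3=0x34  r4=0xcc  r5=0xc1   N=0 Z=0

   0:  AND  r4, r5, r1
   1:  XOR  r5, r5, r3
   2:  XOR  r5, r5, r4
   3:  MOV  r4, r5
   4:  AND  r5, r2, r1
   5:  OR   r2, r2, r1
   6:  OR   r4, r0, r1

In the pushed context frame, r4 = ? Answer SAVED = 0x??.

SAVED = 0x74

after  0: r0=0x76 r1=0x8d r2=0xe9 r3=0x34 r4=0x81 r5=0xc1  N=1 Z=0
after  1: r0=0x76 r1=0x8d r2=0xe9 r3=0x34 r4=0x81 r5=0xf5  N=1 Z=0
after  2: r0=0x76 r1=0x8d r2=0xe9 r3=0x34 r4=0x81 r5=0x74  N=0 Z=0
after  3: r0=0x76 r1=0x8d r2=0xe9 r3=0x34 r4=0x74 r5=0x74  N=0 Z=0
after  4: r0=0x76 r1=0x8d r2=0xe9 r3=0x34 r4=0x74 r5=0x89  N=1 Z=0
-- IRQ taken; context saved, return-PC = 5 --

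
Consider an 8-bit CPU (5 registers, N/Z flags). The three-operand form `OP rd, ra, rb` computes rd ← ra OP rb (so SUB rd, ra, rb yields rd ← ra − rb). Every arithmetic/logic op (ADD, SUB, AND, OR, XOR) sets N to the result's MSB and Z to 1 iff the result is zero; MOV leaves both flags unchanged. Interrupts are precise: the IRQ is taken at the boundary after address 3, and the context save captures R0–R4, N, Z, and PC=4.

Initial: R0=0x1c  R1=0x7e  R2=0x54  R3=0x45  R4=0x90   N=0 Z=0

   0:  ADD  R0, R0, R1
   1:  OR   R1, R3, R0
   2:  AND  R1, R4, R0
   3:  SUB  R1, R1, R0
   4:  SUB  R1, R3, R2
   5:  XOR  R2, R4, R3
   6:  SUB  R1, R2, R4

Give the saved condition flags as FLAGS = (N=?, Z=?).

FLAGS = (N=1, Z=0)

after  0: R0=0x9a R1=0x7e R2=0x54 R3=0x45 R4=0x90  N=1 Z=0
after  1: R0=0x9a R1=0xdf R2=0x54 R3=0x45 R4=0x90  N=1 Z=0
after  2: R0=0x9a R1=0x90 R2=0x54 R3=0x45 R4=0x90  N=1 Z=0
after  3: R0=0x9a R1=0xf6 R2=0x54 R3=0x45 R4=0x90  N=1 Z=0
-- IRQ taken; context saved, return-PC = 4 --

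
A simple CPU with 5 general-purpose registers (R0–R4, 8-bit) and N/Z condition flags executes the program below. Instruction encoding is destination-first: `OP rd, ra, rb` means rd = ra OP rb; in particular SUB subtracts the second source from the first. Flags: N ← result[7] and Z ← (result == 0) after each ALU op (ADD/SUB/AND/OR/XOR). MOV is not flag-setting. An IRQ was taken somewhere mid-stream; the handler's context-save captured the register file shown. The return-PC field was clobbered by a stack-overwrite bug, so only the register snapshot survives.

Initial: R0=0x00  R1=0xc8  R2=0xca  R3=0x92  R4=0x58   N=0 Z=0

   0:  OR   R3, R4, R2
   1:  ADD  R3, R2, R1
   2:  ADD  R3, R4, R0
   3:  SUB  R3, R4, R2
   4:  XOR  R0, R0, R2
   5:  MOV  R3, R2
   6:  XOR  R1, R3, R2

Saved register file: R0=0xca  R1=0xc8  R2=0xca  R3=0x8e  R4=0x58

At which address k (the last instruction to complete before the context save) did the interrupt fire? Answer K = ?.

K = 4

after  0: R0=0x00 R1=0xc8 R2=0xca R3=0xda R4=0x58  N=1 Z=0
after  1: R0=0x00 R1=0xc8 R2=0xca R3=0x92 R4=0x58  N=1 Z=0
after  2: R0=0x00 R1=0xc8 R2=0xca R3=0x58 R4=0x58  N=0 Z=0
after  3: R0=0x00 R1=0xc8 R2=0xca R3=0x8e R4=0x58  N=1 Z=0
after  4: R0=0xca R1=0xc8 R2=0xca R3=0x8e R4=0x58  N=1 Z=0
-- IRQ taken; context saved, return-PC = 5 --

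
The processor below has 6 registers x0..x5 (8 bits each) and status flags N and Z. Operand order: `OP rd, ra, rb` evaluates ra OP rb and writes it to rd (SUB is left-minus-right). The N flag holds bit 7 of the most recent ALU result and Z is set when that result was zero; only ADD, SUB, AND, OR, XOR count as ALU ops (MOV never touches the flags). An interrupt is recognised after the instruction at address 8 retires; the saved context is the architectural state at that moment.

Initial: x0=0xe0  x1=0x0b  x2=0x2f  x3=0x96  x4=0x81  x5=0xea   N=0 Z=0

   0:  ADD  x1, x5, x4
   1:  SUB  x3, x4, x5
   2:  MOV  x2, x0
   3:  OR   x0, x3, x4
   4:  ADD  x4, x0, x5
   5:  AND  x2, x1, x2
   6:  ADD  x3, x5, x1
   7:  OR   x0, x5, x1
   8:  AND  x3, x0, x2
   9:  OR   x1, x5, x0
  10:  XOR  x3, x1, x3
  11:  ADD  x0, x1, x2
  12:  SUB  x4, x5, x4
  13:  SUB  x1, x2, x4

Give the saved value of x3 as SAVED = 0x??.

SAVED = 0x60

after  0: x0=0xe0 x1=0x6b x2=0x2f x3=0x96 x4=0x81 x5=0xea  N=0 Z=0
after  1: x0=0xe0 x1=0x6b x2=0x2f x3=0x97 x4=0x81 x5=0xea  N=1 Z=0
after  2: x0=0xe0 x1=0x6b x2=0xe0 x3=0x97 x4=0x81 x5=0xea  N=1 Z=0
after  3: x0=0x97 x1=0x6b x2=0xe0 x3=0x97 x4=0x81 x5=0xea  N=1 Z=0
after  4: x0=0x97 x1=0x6b x2=0xe0 x3=0x97 x4=0x81 x5=0xea  N=1 Z=0
after  5: x0=0x97 x1=0x6b x2=0x60 x3=0x97 x4=0x81 x5=0xea  N=0 Z=0
after  6: x0=0x97 x1=0x6b x2=0x60 x3=0x55 x4=0x81 x5=0xea  N=0 Z=0
after  7: x0=0xeb x1=0x6b x2=0x60 x3=0x55 x4=0x81 x5=0xea  N=1 Z=0
after  8: x0=0xeb x1=0x6b x2=0x60 x3=0x60 x4=0x81 x5=0xea  N=0 Z=0
-- IRQ taken; context saved, return-PC = 9 --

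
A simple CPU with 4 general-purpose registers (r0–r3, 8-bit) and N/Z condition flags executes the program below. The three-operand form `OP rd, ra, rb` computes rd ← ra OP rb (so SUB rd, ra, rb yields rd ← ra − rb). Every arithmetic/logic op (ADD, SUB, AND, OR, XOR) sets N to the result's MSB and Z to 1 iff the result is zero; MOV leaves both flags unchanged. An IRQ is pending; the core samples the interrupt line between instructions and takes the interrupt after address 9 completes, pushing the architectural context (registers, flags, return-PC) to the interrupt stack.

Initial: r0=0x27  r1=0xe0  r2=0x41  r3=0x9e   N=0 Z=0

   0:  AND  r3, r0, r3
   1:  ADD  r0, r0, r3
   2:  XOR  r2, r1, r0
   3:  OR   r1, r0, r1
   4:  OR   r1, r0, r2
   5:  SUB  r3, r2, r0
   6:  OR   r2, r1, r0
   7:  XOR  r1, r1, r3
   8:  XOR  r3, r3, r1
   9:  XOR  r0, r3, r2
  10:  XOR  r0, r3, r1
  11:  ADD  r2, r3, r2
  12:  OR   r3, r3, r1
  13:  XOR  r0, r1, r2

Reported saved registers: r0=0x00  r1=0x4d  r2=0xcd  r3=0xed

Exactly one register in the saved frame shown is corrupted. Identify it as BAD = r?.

after  0: r0=0x27 r1=0xe0 r2=0x41 r3=0x06  N=0 Z=0
after  1: r0=0x2d r1=0xe0 r2=0x41 r3=0x06  N=0 Z=0
after  2: r0=0x2d r1=0xe0 r2=0xcd r3=0x06  N=1 Z=0
after  3: r0=0x2d r1=0xed r2=0xcd r3=0x06  N=1 Z=0
after  4: r0=0x2d r1=0xed r2=0xcd r3=0x06  N=1 Z=0
after  5: r0=0x2d r1=0xed r2=0xcd r3=0xa0  N=1 Z=0
after  6: r0=0x2d r1=0xed r2=0xed r3=0xa0  N=1 Z=0
after  7: r0=0x2d r1=0x4d r2=0xed r3=0xa0  N=0 Z=0
after  8: r0=0x2d r1=0x4d r2=0xed r3=0xed  N=1 Z=0
after  9: r0=0x00 r1=0x4d r2=0xed r3=0xed  N=0 Z=1
-- IRQ taken; context saved, return-PC = 10 --
mismatch: r2: reported 0xcd vs actual 0xed

BAD = r2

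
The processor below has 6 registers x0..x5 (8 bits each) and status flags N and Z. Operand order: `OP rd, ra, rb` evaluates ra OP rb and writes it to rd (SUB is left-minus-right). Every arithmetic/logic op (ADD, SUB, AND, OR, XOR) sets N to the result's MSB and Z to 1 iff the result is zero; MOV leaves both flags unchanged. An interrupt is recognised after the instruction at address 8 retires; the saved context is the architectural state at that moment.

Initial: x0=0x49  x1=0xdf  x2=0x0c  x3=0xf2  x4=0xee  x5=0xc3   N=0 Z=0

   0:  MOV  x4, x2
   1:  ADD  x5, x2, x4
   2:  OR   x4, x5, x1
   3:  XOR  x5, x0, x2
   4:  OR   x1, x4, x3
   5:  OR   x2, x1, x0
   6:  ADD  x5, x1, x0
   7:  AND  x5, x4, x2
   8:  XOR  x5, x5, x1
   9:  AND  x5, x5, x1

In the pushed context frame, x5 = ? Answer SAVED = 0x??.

SAVED = 0x20

after  0: x0=0x49 x1=0xdf x2=0x0c x3=0xf2 x4=0x0c x5=0xc3  N=0 Z=0
after  1: x0=0x49 x1=0xdf x2=0x0c x3=0xf2 x4=0x0c x5=0x18  N=0 Z=0
after  2: x0=0x49 x1=0xdf x2=0x0c x3=0xf2 x4=0xdf x5=0x18  N=1 Z=0
after  3: x0=0x49 x1=0xdf x2=0x0c x3=0xf2 x4=0xdf x5=0x45  N=0 Z=0
after  4: x0=0x49 x1=0xff x2=0x0c x3=0xf2 x4=0xdf x5=0x45  N=1 Z=0
after  5: x0=0x49 x1=0xff x2=0xff x3=0xf2 x4=0xdf x5=0x45  N=1 Z=0
after  6: x0=0x49 x1=0xff x2=0xff x3=0xf2 x4=0xdf x5=0x48  N=0 Z=0
after  7: x0=0x49 x1=0xff x2=0xff x3=0xf2 x4=0xdf x5=0xdf  N=1 Z=0
after  8: x0=0x49 x1=0xff x2=0xff x3=0xf2 x4=0xdf x5=0x20  N=0 Z=0
-- IRQ taken; context saved, return-PC = 9 --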